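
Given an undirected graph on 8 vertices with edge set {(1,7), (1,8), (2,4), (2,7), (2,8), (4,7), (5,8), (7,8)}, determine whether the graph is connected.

Step 1: Build adjacency list from edges:
  1: 7, 8
  2: 4, 7, 8
  3: (none)
  4: 2, 7
  5: 8
  6: (none)
  7: 1, 2, 4, 8
  8: 1, 2, 5, 7

Step 2: Run BFS/DFS from vertex 1:
  Visited: {1, 7, 8, 2, 4, 5}
  Reached 6 of 8 vertices

Step 3: Only 6 of 8 vertices reached. Graph is disconnected.
Connected components: {1, 2, 4, 5, 7, 8}, {3}, {6}
Answer: No, the graph is not connected (3 components).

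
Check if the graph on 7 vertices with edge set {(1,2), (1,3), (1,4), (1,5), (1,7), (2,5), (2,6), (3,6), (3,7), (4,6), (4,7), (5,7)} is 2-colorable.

Step 1: Attempt 2-coloring using BFS:
  Start at vertex 1, assign color 0
  Color vertex 2 with color 1 (neighbor of 1)
  Color vertex 3 with color 1 (neighbor of 1)
  Color vertex 4 with color 1 (neighbor of 1)
  Color vertex 5 with color 1 (neighbor of 1)
  Color vertex 7 with color 1 (neighbor of 1)

Step 2: Conflict found! Vertices 2 and 5 are adjacent but have the same color.
This means the graph contains an odd cycle.

The graph is NOT bipartite.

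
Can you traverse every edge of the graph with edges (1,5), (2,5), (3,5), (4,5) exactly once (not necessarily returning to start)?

Step 1: Find the degree of each vertex:
  deg(1) = 1
  deg(2) = 1
  deg(3) = 1
  deg(4) = 1
  deg(5) = 4

Step 2: Count vertices with odd degree:
  Odd-degree vertices: 1, 2, 3, 4 (4 total)

Step 3: Apply Euler's theorem:
  - Eulerian circuit exists iff graph is connected and all vertices have even degree
  - Eulerian path exists iff graph is connected and has 0 or 2 odd-degree vertices

Graph has 4 odd-degree vertices (need 0 or 2).
Neither Eulerian path nor Eulerian circuit exists.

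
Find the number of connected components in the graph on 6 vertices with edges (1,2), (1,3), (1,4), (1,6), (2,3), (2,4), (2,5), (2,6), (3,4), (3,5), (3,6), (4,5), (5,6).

Step 1: Build adjacency list from edges:
  1: 2, 3, 4, 6
  2: 1, 3, 4, 5, 6
  3: 1, 2, 4, 5, 6
  4: 1, 2, 3, 5
  5: 2, 3, 4, 6
  6: 1, 2, 3, 5

Step 2: Run BFS/DFS from vertex 1:
  Visited: {1, 2, 3, 4, 6, 5}
  Reached 6 of 6 vertices

Step 3: All 6 vertices reached from vertex 1, so the graph is connected.
Number of connected components: 1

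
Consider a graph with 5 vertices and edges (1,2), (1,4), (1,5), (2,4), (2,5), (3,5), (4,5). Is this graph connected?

Step 1: Build adjacency list from edges:
  1: 2, 4, 5
  2: 1, 4, 5
  3: 5
  4: 1, 2, 5
  5: 1, 2, 3, 4

Step 2: Run BFS/DFS from vertex 1:
  Visited: {1, 2, 4, 5, 3}
  Reached 5 of 5 vertices

Step 3: All 5 vertices reached from vertex 1, so the graph is connected.
Answer: Yes, the graph is connected.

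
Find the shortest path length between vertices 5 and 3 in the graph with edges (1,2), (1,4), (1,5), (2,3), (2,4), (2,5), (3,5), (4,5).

Step 1: Build adjacency list:
  1: 2, 4, 5
  2: 1, 3, 4, 5
  3: 2, 5
  4: 1, 2, 5
  5: 1, 2, 3, 4

Step 2: BFS from vertex 5 to find shortest path to 3:
  vertex 1 reached at distance 1
  vertex 2 reached at distance 1
  vertex 3 reached at distance 1

Step 3: Shortest path: 5 -> 3
Path length: 1 edge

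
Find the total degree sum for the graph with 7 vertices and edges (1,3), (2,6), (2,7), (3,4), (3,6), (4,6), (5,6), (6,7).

Step 1: Count edges incident to each vertex:
  deg(1) = 1 (neighbors: 3)
  deg(2) = 2 (neighbors: 6, 7)
  deg(3) = 3 (neighbors: 1, 4, 6)
  deg(4) = 2 (neighbors: 3, 6)
  deg(5) = 1 (neighbors: 6)
  deg(6) = 5 (neighbors: 2, 3, 4, 5, 7)
  deg(7) = 2 (neighbors: 2, 6)

Step 2: Sum all degrees:
  1 + 2 + 3 + 2 + 1 + 5 + 2 = 16

Verification: sum of degrees = 2 * |E| = 2 * 8 = 16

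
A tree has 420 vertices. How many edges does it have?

A tree on n vertices always has exactly n - 1 edges.
For n = 420: edges = 420 - 1 = 419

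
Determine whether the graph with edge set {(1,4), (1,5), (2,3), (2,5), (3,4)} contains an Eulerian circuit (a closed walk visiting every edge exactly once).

Step 1: Find the degree of each vertex:
  deg(1) = 2
  deg(2) = 2
  deg(3) = 2
  deg(4) = 2
  deg(5) = 2

Step 2: Count vertices with odd degree:
  All vertices have even degree (0 odd-degree vertices)

Step 3: Apply Euler's theorem:
  - Eulerian circuit exists iff graph is connected and all vertices have even degree
  - Eulerian path exists iff graph is connected and has 0 or 2 odd-degree vertices

Graph is connected with 0 odd-degree vertices.
Both Eulerian circuit and Eulerian path exist.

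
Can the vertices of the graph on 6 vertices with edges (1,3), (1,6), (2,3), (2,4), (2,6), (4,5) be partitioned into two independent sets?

Step 1: Attempt 2-coloring using BFS:
  Start at vertex 1, assign color 0
  Color vertex 3 with color 1 (neighbor of 1)
  Color vertex 6 with color 1 (neighbor of 1)
  Color vertex 2 with color 0 (neighbor of 3)
  Color vertex 4 with color 1 (neighbor of 2)
  Color vertex 5 with color 0 (neighbor of 4)

Step 2: 2-coloring succeeded. No conflicts found.
  Set A (color 0): {1, 2, 5}
  Set B (color 1): {3, 4, 6}

The graph is bipartite with partition {1, 2, 5}, {3, 4, 6}.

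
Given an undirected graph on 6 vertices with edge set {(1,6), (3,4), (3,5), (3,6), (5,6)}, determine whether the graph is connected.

Step 1: Build adjacency list from edges:
  1: 6
  2: (none)
  3: 4, 5, 6
  4: 3
  5: 3, 6
  6: 1, 3, 5

Step 2: Run BFS/DFS from vertex 1:
  Visited: {1, 6, 3, 5, 4}
  Reached 5 of 6 vertices

Step 3: Only 5 of 6 vertices reached. Graph is disconnected.
Connected components: {1, 3, 4, 5, 6}, {2}
Answer: No, the graph is not connected (2 components).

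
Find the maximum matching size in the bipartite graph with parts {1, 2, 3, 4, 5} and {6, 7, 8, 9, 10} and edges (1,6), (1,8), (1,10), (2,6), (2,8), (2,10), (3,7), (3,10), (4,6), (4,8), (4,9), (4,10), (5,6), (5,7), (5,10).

Step 1: List the neighbors of each left vertex:
  1: 6, 8, 10
  2: 6, 8, 10
  3: 7, 10
  4: 6, 8, 9, 10
  5: 6, 7, 10

Step 2: Greedily match left vertices, then look for augmenting paths:
  Match 1 -- 6
  Match 2 -- 8
  Match 3 -- 7
  Match 4 -- 9
  Match 5 -- 10
  No augmenting path remains.

Step 3: Verify this is maximum:
  Matching size 5 = min(|L|, |R|) = min(5, 5), which is an upper bound, so this matching is maximum.

Maximum matching: {(1,6), (2,8), (3,7), (4,9), (5,10)}
Size: 5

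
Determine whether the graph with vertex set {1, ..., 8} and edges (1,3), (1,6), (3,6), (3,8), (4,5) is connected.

Step 1: Build adjacency list from edges:
  1: 3, 6
  2: (none)
  3: 1, 6, 8
  4: 5
  5: 4
  6: 1, 3
  7: (none)
  8: 3

Step 2: Run BFS/DFS from vertex 1:
  Visited: {1, 3, 6, 8}
  Reached 4 of 8 vertices

Step 3: Only 4 of 8 vertices reached. Graph is disconnected.
Connected components: {1, 3, 6, 8}, {2}, {4, 5}, {7}
Answer: No, the graph is not connected (4 components).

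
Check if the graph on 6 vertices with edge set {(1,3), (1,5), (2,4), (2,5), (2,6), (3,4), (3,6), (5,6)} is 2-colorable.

Step 1: Attempt 2-coloring using BFS:
  Start at vertex 1, assign color 0
  Color vertex 3 with color 1 (neighbor of 1)
  Color vertex 5 with color 1 (neighbor of 1)
  Color vertex 4 with color 0 (neighbor of 3)
  Color vertex 6 with color 0 (neighbor of 3)
  Color vertex 2 with color 0 (neighbor of 5)

Step 2: Conflict found! Vertices 4 and 2 are adjacent but have the same color.
This means the graph contains an odd cycle.

The graph is NOT bipartite.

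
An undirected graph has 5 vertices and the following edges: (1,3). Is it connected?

Step 1: Build adjacency list from edges:
  1: 3
  2: (none)
  3: 1
  4: (none)
  5: (none)

Step 2: Run BFS/DFS from vertex 1:
  Visited: {1, 3}
  Reached 2 of 5 vertices

Step 3: Only 2 of 5 vertices reached. Graph is disconnected.
Connected components: {1, 3}, {2}, {4}, {5}
Answer: No, the graph is not connected (4 components).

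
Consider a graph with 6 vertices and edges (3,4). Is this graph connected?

Step 1: Build adjacency list from edges:
  1: (none)
  2: (none)
  3: 4
  4: 3
  5: (none)
  6: (none)

Step 2: Run BFS/DFS from vertex 1:
  Visited: {1}
  Reached 1 of 6 vertices

Step 3: Only 1 of 6 vertices reached. Graph is disconnected.
Connected components: {1}, {2}, {3, 4}, {5}, {6}
Answer: No, the graph is not connected (5 components).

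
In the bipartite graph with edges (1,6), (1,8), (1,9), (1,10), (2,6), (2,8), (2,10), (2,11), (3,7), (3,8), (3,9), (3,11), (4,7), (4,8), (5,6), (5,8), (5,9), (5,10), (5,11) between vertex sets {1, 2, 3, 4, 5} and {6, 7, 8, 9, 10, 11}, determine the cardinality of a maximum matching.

Step 1: List the neighbors of each left vertex:
  1: 6, 8, 9, 10
  2: 6, 8, 10, 11
  3: 7, 8, 9, 11
  4: 7, 8
  5: 6, 8, 9, 10, 11

Step 2: Greedily match left vertices, then look for augmenting paths:
  Match 1 -- 6
  Match 2 -- 8
  Match 3 -- 11
  Match 4 -- 7
  Match 5 -- 9
  No augmenting path remains.

Step 3: Verify this is maximum:
  Matching size 5 = min(|L|, |R|) = min(5, 6), which is an upper bound, so this matching is maximum.

Maximum matching: {(1,6), (2,8), (3,11), (4,7), (5,9)}
Size: 5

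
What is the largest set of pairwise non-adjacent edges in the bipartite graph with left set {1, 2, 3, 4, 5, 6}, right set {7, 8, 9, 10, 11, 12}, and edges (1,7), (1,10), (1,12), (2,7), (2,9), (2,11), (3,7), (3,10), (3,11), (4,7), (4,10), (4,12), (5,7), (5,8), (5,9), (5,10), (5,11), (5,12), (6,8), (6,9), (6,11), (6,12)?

Step 1: List the neighbors of each left vertex:
  1: 7, 10, 12
  2: 7, 9, 11
  3: 7, 10, 11
  4: 7, 10, 12
  5: 7, 8, 9, 10, 11, 12
  6: 8, 9, 11, 12

Step 2: Greedily match left vertices, then look for augmenting paths:
  Match 1 -- 7
  Match 2 -- 9
  Match 3 -- 10
  Match 4 -- 12
  Match 5 -- 8
  Match 6 -- 11
  No augmenting path remains.

Step 3: Verify this is maximum:
  Matching size 6 = min(|L|, |R|) = min(6, 6), which is an upper bound, so this matching is maximum.

Maximum matching: {(1,7), (2,9), (3,10), (4,12), (5,8), (6,11)}
Size: 6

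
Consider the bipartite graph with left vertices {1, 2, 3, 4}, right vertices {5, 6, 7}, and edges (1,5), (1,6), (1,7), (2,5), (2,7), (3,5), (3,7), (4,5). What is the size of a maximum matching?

Step 1: List the neighbors of each left vertex:
  1: 5, 6, 7
  2: 5, 7
  3: 5, 7
  4: 5

Step 2: Greedily match left vertices, then look for augmenting paths:
  Match 1 -- 6
  Match 2 -- 7
  Match 3 -- 5
  No augmenting path remains.

Step 3: Verify this is maximum:
  Matching size 3 = min(|L|, |R|) = min(4, 3), which is an upper bound, so this matching is maximum.

Maximum matching: {(1,6), (2,7), (3,5)}
Size: 3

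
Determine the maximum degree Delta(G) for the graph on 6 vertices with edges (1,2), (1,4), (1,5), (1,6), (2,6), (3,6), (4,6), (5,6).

Step 1: Count edges incident to each vertex:
  deg(1) = 4 (neighbors: 2, 4, 5, 6)
  deg(2) = 2 (neighbors: 1, 6)
  deg(3) = 1 (neighbors: 6)
  deg(4) = 2 (neighbors: 1, 6)
  deg(5) = 2 (neighbors: 1, 6)
  deg(6) = 5 (neighbors: 1, 2, 3, 4, 5)

Step 2: Find maximum:
  max(4, 2, 1, 2, 2, 5) = 5 (vertex 6)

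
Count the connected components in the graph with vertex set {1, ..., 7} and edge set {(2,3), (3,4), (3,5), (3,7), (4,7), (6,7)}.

Step 1: Build adjacency list from edges:
  1: (none)
  2: 3
  3: 2, 4, 5, 7
  4: 3, 7
  5: 3
  6: 7
  7: 3, 4, 6

Step 2: Run BFS/DFS from vertex 1:
  Visited: {1}
  Reached 1 of 7 vertices

Step 3: Only 1 of 7 vertices reached. Graph is disconnected.
Connected components: {1}, {2, 3, 4, 5, 6, 7}
Number of connected components: 2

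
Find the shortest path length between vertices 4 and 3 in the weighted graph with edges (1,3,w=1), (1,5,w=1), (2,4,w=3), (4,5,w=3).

Step 1: Build adjacency list with weights:
  1: 3(w=1), 5(w=1)
  2: 4(w=3)
  3: 1(w=1)
  4: 2(w=3), 5(w=3)
  5: 1(w=1), 4(w=3)

Step 2: Apply Dijkstra's algorithm from vertex 4:
  Visit vertex 4 (distance=0)
    Update dist[2] = 3
    Update dist[5] = 3
  Visit vertex 2 (distance=3)
  Visit vertex 5 (distance=3)
    Update dist[1] = 4
  Visit vertex 1 (distance=4)
    Update dist[3] = 5
  Visit vertex 3 (distance=5)

Step 3: Shortest path: 4 -> 5 -> 1 -> 3
Total weight: 3 + 1 + 1 = 5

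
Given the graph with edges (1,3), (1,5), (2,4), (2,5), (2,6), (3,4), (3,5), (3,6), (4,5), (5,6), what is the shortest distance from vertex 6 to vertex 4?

Step 1: Build adjacency list:
  1: 3, 5
  2: 4, 5, 6
  3: 1, 4, 5, 6
  4: 2, 3, 5
  5: 1, 2, 3, 4, 6
  6: 2, 3, 5

Step 2: BFS from vertex 6 to find shortest path to 4:
  vertex 2 reached at distance 1
  vertex 3 reached at distance 1
  vertex 5 reached at distance 1
  vertex 4 reached at distance 2

Step 3: Shortest path: 6 -> 5 -> 4
Path length: 2 edges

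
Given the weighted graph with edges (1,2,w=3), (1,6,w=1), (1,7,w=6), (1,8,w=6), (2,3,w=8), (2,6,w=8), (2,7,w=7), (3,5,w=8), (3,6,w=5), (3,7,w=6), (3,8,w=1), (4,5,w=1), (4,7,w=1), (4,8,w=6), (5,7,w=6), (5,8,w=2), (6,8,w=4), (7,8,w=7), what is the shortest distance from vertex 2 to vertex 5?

Step 1: Build adjacency list with weights:
  1: 2(w=3), 6(w=1), 7(w=6), 8(w=6)
  2: 1(w=3), 3(w=8), 6(w=8), 7(w=7)
  3: 2(w=8), 5(w=8), 6(w=5), 7(w=6), 8(w=1)
  4: 5(w=1), 7(w=1), 8(w=6)
  5: 3(w=8), 4(w=1), 7(w=6), 8(w=2)
  6: 1(w=1), 2(w=8), 3(w=5), 8(w=4)
  7: 1(w=6), 2(w=7), 3(w=6), 4(w=1), 5(w=6), 8(w=7)
  8: 1(w=6), 3(w=1), 4(w=6), 5(w=2), 6(w=4), 7(w=7)

Step 2: Apply Dijkstra's algorithm from vertex 2:
  Visit vertex 2 (distance=0)
    Update dist[1] = 3
    Update dist[3] = 8
    Update dist[6] = 8
    Update dist[7] = 7
  Visit vertex 1 (distance=3)
    Update dist[6] = 4
    Update dist[8] = 9
  Visit vertex 6 (distance=4)
    Update dist[8] = 8
  Visit vertex 7 (distance=7)
    Update dist[4] = 8
    Update dist[5] = 13
  Visit vertex 3 (distance=8)
  Visit vertex 4 (distance=8)
    Update dist[5] = 9
  Visit vertex 8 (distance=8)
  Visit vertex 5 (distance=9)

Step 3: Shortest path: 2 -> 7 -> 4 -> 5
Total weight: 7 + 1 + 1 = 9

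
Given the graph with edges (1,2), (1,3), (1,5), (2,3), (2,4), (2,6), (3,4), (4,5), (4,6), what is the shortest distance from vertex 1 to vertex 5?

Step 1: Build adjacency list:
  1: 2, 3, 5
  2: 1, 3, 4, 6
  3: 1, 2, 4
  4: 2, 3, 5, 6
  5: 1, 4
  6: 2, 4

Step 2: BFS from vertex 1 to find shortest path to 5:
  vertex 2 reached at distance 1
  vertex 3 reached at distance 1
  vertex 5 reached at distance 1

Step 3: Shortest path: 1 -> 5
Path length: 1 edge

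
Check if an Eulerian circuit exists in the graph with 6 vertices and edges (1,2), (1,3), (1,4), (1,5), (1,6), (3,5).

Step 1: Find the degree of each vertex:
  deg(1) = 5
  deg(2) = 1
  deg(3) = 2
  deg(4) = 1
  deg(5) = 2
  deg(6) = 1

Step 2: Count vertices with odd degree:
  Odd-degree vertices: 1, 2, 4, 6 (4 total)

Step 3: Apply Euler's theorem:
  - Eulerian circuit exists iff graph is connected and all vertices have even degree
  - Eulerian path exists iff graph is connected and has 0 or 2 odd-degree vertices

Graph has 4 odd-degree vertices (need 0 or 2).
Neither Eulerian path nor Eulerian circuit exists.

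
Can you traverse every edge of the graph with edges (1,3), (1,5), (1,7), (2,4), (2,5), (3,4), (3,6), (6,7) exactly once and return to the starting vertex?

Step 1: Find the degree of each vertex:
  deg(1) = 3
  deg(2) = 2
  deg(3) = 3
  deg(4) = 2
  deg(5) = 2
  deg(6) = 2
  deg(7) = 2

Step 2: Count vertices with odd degree:
  Odd-degree vertices: 1, 3 (2 total)

Step 3: Apply Euler's theorem:
  - Eulerian circuit exists iff graph is connected and all vertices have even degree
  - Eulerian path exists iff graph is connected and has 0 or 2 odd-degree vertices

Graph is connected with exactly 2 odd-degree vertices (1, 3).
Eulerian path exists (starting and ending at the odd-degree vertices), but no Eulerian circuit.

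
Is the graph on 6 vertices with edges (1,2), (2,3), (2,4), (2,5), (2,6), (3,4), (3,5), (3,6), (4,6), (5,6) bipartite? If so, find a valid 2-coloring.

Step 1: Attempt 2-coloring using BFS:
  Start at vertex 1, assign color 0
  Color vertex 2 with color 1 (neighbor of 1)
  Color vertex 3 with color 0 (neighbor of 2)
  Color vertex 4 with color 0 (neighbor of 2)
  Color vertex 5 with color 0 (neighbor of 2)
  Color vertex 6 with color 0 (neighbor of 2)

Step 2: Conflict found! Vertices 3 and 4 are adjacent but have the same color.
This means the graph contains an odd cycle.

The graph is NOT bipartite.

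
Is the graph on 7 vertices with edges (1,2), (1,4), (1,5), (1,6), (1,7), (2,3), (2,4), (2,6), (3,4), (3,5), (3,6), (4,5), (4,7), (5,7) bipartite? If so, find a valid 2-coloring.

Step 1: Attempt 2-coloring using BFS:
  Start at vertex 1, assign color 0
  Color vertex 2 with color 1 (neighbor of 1)
  Color vertex 4 with color 1 (neighbor of 1)
  Color vertex 5 with color 1 (neighbor of 1)
  Color vertex 6 with color 1 (neighbor of 1)
  Color vertex 7 with color 1 (neighbor of 1)
  Color vertex 3 with color 0 (neighbor of 2)

Step 2: Conflict found! Vertices 2 and 4 are adjacent but have the same color.
This means the graph contains an odd cycle.

The graph is NOT bipartite.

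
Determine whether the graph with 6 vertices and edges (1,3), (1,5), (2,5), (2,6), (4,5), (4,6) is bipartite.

Step 1: Attempt 2-coloring using BFS:
  Start at vertex 1, assign color 0
  Color vertex 3 with color 1 (neighbor of 1)
  Color vertex 5 with color 1 (neighbor of 1)
  Color vertex 2 with color 0 (neighbor of 5)
  Color vertex 4 with color 0 (neighbor of 5)
  Color vertex 6 with color 1 (neighbor of 2)

Step 2: 2-coloring succeeded. No conflicts found.
  Set A (color 0): {1, 2, 4}
  Set B (color 1): {3, 5, 6}

The graph is bipartite with partition {1, 2, 4}, {3, 5, 6}.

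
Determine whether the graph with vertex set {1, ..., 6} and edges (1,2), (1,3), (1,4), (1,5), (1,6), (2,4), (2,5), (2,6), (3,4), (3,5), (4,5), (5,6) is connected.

Step 1: Build adjacency list from edges:
  1: 2, 3, 4, 5, 6
  2: 1, 4, 5, 6
  3: 1, 4, 5
  4: 1, 2, 3, 5
  5: 1, 2, 3, 4, 6
  6: 1, 2, 5

Step 2: Run BFS/DFS from vertex 1:
  Visited: {1, 2, 3, 4, 5, 6}
  Reached 6 of 6 vertices

Step 3: All 6 vertices reached from vertex 1, so the graph is connected.
Answer: Yes, the graph is connected.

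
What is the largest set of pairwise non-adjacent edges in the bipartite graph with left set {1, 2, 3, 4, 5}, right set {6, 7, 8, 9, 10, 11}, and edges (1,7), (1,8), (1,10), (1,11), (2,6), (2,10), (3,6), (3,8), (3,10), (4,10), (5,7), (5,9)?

Step 1: List the neighbors of each left vertex:
  1: 7, 8, 10, 11
  2: 6, 10
  3: 6, 8, 10
  4: 10
  5: 7, 9

Step 2: Greedily match left vertices, then look for augmenting paths:
  Match 1 -- 7
  Match 2 -- 6
  Match 3 -- 8
  Match 4 -- 10
  Match 5 -- 9
  No augmenting path remains.

Step 3: Verify this is maximum:
  Matching size 5 = min(|L|, |R|) = min(5, 6), which is an upper bound, so this matching is maximum.

Maximum matching: {(1,7), (2,6), (3,8), (4,10), (5,9)}
Size: 5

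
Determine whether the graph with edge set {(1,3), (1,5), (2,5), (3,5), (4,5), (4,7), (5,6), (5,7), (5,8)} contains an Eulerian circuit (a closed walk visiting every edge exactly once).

Step 1: Find the degree of each vertex:
  deg(1) = 2
  deg(2) = 1
  deg(3) = 2
  deg(4) = 2
  deg(5) = 7
  deg(6) = 1
  deg(7) = 2
  deg(8) = 1

Step 2: Count vertices with odd degree:
  Odd-degree vertices: 2, 5, 6, 8 (4 total)

Step 3: Apply Euler's theorem:
  - Eulerian circuit exists iff graph is connected and all vertices have even degree
  - Eulerian path exists iff graph is connected and has 0 or 2 odd-degree vertices

Graph has 4 odd-degree vertices (need 0 or 2).
Neither Eulerian path nor Eulerian circuit exists.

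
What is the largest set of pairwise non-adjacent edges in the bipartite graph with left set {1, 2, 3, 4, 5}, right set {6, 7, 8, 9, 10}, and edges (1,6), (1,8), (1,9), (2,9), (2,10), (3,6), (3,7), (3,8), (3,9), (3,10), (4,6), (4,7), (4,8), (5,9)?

Step 1: List the neighbors of each left vertex:
  1: 6, 8, 9
  2: 9, 10
  3: 6, 7, 8, 9, 10
  4: 6, 7, 8
  5: 9

Step 2: Greedily match left vertices, then look for augmenting paths:
  Match 1 -- 6
  Match 2 -- 10
  Match 3 -- 7
  Match 4 -- 8
  Match 5 -- 9
  No augmenting path remains.

Step 3: Verify this is maximum:
  Matching size 5 = min(|L|, |R|) = min(5, 5), which is an upper bound, so this matching is maximum.

Maximum matching: {(1,6), (2,10), (3,7), (4,8), (5,9)}
Size: 5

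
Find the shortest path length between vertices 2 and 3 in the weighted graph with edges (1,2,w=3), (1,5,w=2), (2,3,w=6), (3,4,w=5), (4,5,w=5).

Step 1: Build adjacency list with weights:
  1: 2(w=3), 5(w=2)
  2: 1(w=3), 3(w=6)
  3: 2(w=6), 4(w=5)
  4: 3(w=5), 5(w=5)
  5: 1(w=2), 4(w=5)

Step 2: Apply Dijkstra's algorithm from vertex 2:
  Visit vertex 2 (distance=0)
    Update dist[1] = 3
    Update dist[3] = 6
  Visit vertex 1 (distance=3)
    Update dist[5] = 5
  Visit vertex 5 (distance=5)
    Update dist[4] = 10
  Visit vertex 3 (distance=6)

Step 3: Shortest path: 2 -> 3
Total weight: 6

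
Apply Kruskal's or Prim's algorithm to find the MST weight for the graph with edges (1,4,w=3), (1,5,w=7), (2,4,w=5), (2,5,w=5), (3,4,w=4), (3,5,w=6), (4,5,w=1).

Apply Kruskal's algorithm (sort edges by weight, add if no cycle):

Sorted edges by weight:
  (4,5) w=1
  (1,4) w=3
  (3,4) w=4
  (2,5) w=5
  (2,4) w=5
  (3,5) w=6
  (1,5) w=7

Add edge (4,5) w=1 -- no cycle. Running total: 1
Add edge (1,4) w=3 -- no cycle. Running total: 4
Add edge (3,4) w=4 -- no cycle. Running total: 8
Add edge (2,5) w=5 -- no cycle. Running total: 13

MST edges: (4,5,w=1), (1,4,w=3), (3,4,w=4), (2,5,w=5)
Total MST weight: 1 + 3 + 4 + 5 = 13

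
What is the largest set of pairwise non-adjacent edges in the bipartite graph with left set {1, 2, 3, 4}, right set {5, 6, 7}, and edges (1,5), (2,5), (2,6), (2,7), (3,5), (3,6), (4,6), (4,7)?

Step 1: List the neighbors of each left vertex:
  1: 5
  2: 5, 6, 7
  3: 5, 6
  4: 6, 7

Step 2: Greedily match left vertices, then look for augmenting paths:
  Match 1 -- 5
  Match 2 -- 6
  Match 4 -- 7
  No augmenting path remains.

Step 3: Verify this is maximum:
  Matching size 3 = min(|L|, |R|) = min(4, 3), which is an upper bound, so this matching is maximum.

Maximum matching: {(1,5), (2,6), (4,7)}
Size: 3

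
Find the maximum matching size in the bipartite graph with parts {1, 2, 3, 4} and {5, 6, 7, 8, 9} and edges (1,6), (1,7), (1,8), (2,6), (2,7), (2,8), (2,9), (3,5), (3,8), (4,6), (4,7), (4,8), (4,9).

Step 1: List the neighbors of each left vertex:
  1: 6, 7, 8
  2: 6, 7, 8, 9
  3: 5, 8
  4: 6, 7, 8, 9

Step 2: Greedily match left vertices, then look for augmenting paths:
  Match 1 -- 6
  Match 2 -- 7
  Match 3 -- 5
  Match 4 -- 8
  No augmenting path remains.

Step 3: Verify this is maximum:
  Matching size 4 = min(|L|, |R|) = min(4, 5), which is an upper bound, so this matching is maximum.

Maximum matching: {(1,6), (2,7), (3,5), (4,8)}
Size: 4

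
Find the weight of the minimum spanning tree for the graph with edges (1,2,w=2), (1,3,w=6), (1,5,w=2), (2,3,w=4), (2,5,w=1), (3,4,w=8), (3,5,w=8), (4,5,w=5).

Apply Kruskal's algorithm (sort edges by weight, add if no cycle):

Sorted edges by weight:
  (2,5) w=1
  (1,2) w=2
  (1,5) w=2
  (2,3) w=4
  (4,5) w=5
  (1,3) w=6
  (3,4) w=8
  (3,5) w=8

Add edge (2,5) w=1 -- no cycle. Running total: 1
Add edge (1,2) w=2 -- no cycle. Running total: 3
Skip edge (1,5) w=2 -- would create cycle
Add edge (2,3) w=4 -- no cycle. Running total: 7
Add edge (4,5) w=5 -- no cycle. Running total: 12

MST edges: (2,5,w=1), (1,2,w=2), (2,3,w=4), (4,5,w=5)
Total MST weight: 1 + 2 + 4 + 5 = 12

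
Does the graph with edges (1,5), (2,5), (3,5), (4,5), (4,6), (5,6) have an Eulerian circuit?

Step 1: Find the degree of each vertex:
  deg(1) = 1
  deg(2) = 1
  deg(3) = 1
  deg(4) = 2
  deg(5) = 5
  deg(6) = 2

Step 2: Count vertices with odd degree:
  Odd-degree vertices: 1, 2, 3, 5 (4 total)

Step 3: Apply Euler's theorem:
  - Eulerian circuit exists iff graph is connected and all vertices have even degree
  - Eulerian path exists iff graph is connected and has 0 or 2 odd-degree vertices

Graph has 4 odd-degree vertices (need 0 or 2).
Neither Eulerian path nor Eulerian circuit exists.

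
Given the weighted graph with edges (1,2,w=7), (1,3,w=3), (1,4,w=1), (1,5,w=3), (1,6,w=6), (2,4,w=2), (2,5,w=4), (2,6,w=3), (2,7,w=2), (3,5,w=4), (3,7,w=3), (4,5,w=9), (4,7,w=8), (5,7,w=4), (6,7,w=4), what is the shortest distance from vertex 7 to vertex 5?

Step 1: Build adjacency list with weights:
  1: 2(w=7), 3(w=3), 4(w=1), 5(w=3), 6(w=6)
  2: 1(w=7), 4(w=2), 5(w=4), 6(w=3), 7(w=2)
  3: 1(w=3), 5(w=4), 7(w=3)
  4: 1(w=1), 2(w=2), 5(w=9), 7(w=8)
  5: 1(w=3), 2(w=4), 3(w=4), 4(w=9), 7(w=4)
  6: 1(w=6), 2(w=3), 7(w=4)
  7: 2(w=2), 3(w=3), 4(w=8), 5(w=4), 6(w=4)

Step 2: Apply Dijkstra's algorithm from vertex 7:
  Visit vertex 7 (distance=0)
    Update dist[2] = 2
    Update dist[3] = 3
    Update dist[4] = 8
    Update dist[5] = 4
    Update dist[6] = 4
  Visit vertex 2 (distance=2)
    Update dist[1] = 9
    Update dist[4] = 4
  Visit vertex 3 (distance=3)
    Update dist[1] = 6
  Visit vertex 4 (distance=4)
    Update dist[1] = 5
  Visit vertex 5 (distance=4)

Step 3: Shortest path: 7 -> 5
Total weight: 4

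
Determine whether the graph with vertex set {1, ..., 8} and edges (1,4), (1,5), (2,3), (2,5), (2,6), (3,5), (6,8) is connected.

Step 1: Build adjacency list from edges:
  1: 4, 5
  2: 3, 5, 6
  3: 2, 5
  4: 1
  5: 1, 2, 3
  6: 2, 8
  7: (none)
  8: 6

Step 2: Run BFS/DFS from vertex 1:
  Visited: {1, 4, 5, 2, 3, 6, 8}
  Reached 7 of 8 vertices

Step 3: Only 7 of 8 vertices reached. Graph is disconnected.
Connected components: {1, 2, 3, 4, 5, 6, 8}, {7}
Answer: No, the graph is not connected (2 components).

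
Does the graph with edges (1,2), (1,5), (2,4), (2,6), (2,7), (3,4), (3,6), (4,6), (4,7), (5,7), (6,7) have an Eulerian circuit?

Step 1: Find the degree of each vertex:
  deg(1) = 2
  deg(2) = 4
  deg(3) = 2
  deg(4) = 4
  deg(5) = 2
  deg(6) = 4
  deg(7) = 4

Step 2: Count vertices with odd degree:
  All vertices have even degree (0 odd-degree vertices)

Step 3: Apply Euler's theorem:
  - Eulerian circuit exists iff graph is connected and all vertices have even degree
  - Eulerian path exists iff graph is connected and has 0 or 2 odd-degree vertices

Graph is connected with 0 odd-degree vertices.
Both Eulerian circuit and Eulerian path exist.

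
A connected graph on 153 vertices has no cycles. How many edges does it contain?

A tree on n vertices always has exactly n - 1 edges.
For n = 153: edges = 153 - 1 = 152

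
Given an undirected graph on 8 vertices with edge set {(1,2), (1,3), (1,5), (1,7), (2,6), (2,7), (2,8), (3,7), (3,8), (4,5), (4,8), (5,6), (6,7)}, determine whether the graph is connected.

Step 1: Build adjacency list from edges:
  1: 2, 3, 5, 7
  2: 1, 6, 7, 8
  3: 1, 7, 8
  4: 5, 8
  5: 1, 4, 6
  6: 2, 5, 7
  7: 1, 2, 3, 6
  8: 2, 3, 4

Step 2: Run BFS/DFS from vertex 1:
  Visited: {1, 2, 3, 5, 7, 6, 8, 4}
  Reached 8 of 8 vertices

Step 3: All 8 vertices reached from vertex 1, so the graph is connected.
Answer: Yes, the graph is connected.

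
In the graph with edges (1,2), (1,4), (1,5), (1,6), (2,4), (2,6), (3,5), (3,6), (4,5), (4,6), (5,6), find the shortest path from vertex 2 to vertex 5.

Step 1: Build adjacency list:
  1: 2, 4, 5, 6
  2: 1, 4, 6
  3: 5, 6
  4: 1, 2, 5, 6
  5: 1, 3, 4, 6
  6: 1, 2, 3, 4, 5

Step 2: BFS from vertex 2 to find shortest path to 5:
  vertex 1 reached at distance 1
  vertex 4 reached at distance 1
  vertex 6 reached at distance 1
  vertex 5 reached at distance 2

Step 3: Shortest path: 2 -> 4 -> 5
Path length: 2 edges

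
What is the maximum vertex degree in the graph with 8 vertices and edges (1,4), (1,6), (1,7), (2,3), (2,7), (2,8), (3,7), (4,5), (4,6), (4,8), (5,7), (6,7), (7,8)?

Step 1: Count edges incident to each vertex:
  deg(1) = 3 (neighbors: 4, 6, 7)
  deg(2) = 3 (neighbors: 3, 7, 8)
  deg(3) = 2 (neighbors: 2, 7)
  deg(4) = 4 (neighbors: 1, 5, 6, 8)
  deg(5) = 2 (neighbors: 4, 7)
  deg(6) = 3 (neighbors: 1, 4, 7)
  deg(7) = 6 (neighbors: 1, 2, 3, 5, 6, 8)
  deg(8) = 3 (neighbors: 2, 4, 7)

Step 2: Find maximum:
  max(3, 3, 2, 4, 2, 3, 6, 3) = 6 (vertex 7)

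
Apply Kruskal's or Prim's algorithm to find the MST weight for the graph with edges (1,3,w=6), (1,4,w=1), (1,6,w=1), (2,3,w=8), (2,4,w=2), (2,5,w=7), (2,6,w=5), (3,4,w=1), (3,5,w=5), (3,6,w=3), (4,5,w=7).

Apply Kruskal's algorithm (sort edges by weight, add if no cycle):

Sorted edges by weight:
  (1,4) w=1
  (1,6) w=1
  (3,4) w=1
  (2,4) w=2
  (3,6) w=3
  (2,6) w=5
  (3,5) w=5
  (1,3) w=6
  (2,5) w=7
  (4,5) w=7
  (2,3) w=8

Add edge (1,4) w=1 -- no cycle. Running total: 1
Add edge (1,6) w=1 -- no cycle. Running total: 2
Add edge (3,4) w=1 -- no cycle. Running total: 3
Add edge (2,4) w=2 -- no cycle. Running total: 5
Skip edge (3,6) w=3 -- would create cycle
Skip edge (2,6) w=5 -- would create cycle
Add edge (3,5) w=5 -- no cycle. Running total: 10

MST edges: (1,4,w=1), (1,6,w=1), (3,4,w=1), (2,4,w=2), (3,5,w=5)
Total MST weight: 1 + 1 + 1 + 2 + 5 = 10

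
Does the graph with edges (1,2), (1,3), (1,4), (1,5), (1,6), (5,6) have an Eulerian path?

Step 1: Find the degree of each vertex:
  deg(1) = 5
  deg(2) = 1
  deg(3) = 1
  deg(4) = 1
  deg(5) = 2
  deg(6) = 2

Step 2: Count vertices with odd degree:
  Odd-degree vertices: 1, 2, 3, 4 (4 total)

Step 3: Apply Euler's theorem:
  - Eulerian circuit exists iff graph is connected and all vertices have even degree
  - Eulerian path exists iff graph is connected and has 0 or 2 odd-degree vertices

Graph has 4 odd-degree vertices (need 0 or 2).
Neither Eulerian path nor Eulerian circuit exists.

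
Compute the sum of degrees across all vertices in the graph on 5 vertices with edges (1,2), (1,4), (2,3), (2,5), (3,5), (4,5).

Step 1: Count edges incident to each vertex:
  deg(1) = 2 (neighbors: 2, 4)
  deg(2) = 3 (neighbors: 1, 3, 5)
  deg(3) = 2 (neighbors: 2, 5)
  deg(4) = 2 (neighbors: 1, 5)
  deg(5) = 3 (neighbors: 2, 3, 4)

Step 2: Sum all degrees:
  2 + 3 + 2 + 2 + 3 = 12

Verification: sum of degrees = 2 * |E| = 2 * 6 = 12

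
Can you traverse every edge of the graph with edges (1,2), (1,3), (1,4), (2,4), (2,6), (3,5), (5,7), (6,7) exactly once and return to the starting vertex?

Step 1: Find the degree of each vertex:
  deg(1) = 3
  deg(2) = 3
  deg(3) = 2
  deg(4) = 2
  deg(5) = 2
  deg(6) = 2
  deg(7) = 2

Step 2: Count vertices with odd degree:
  Odd-degree vertices: 1, 2 (2 total)

Step 3: Apply Euler's theorem:
  - Eulerian circuit exists iff graph is connected and all vertices have even degree
  - Eulerian path exists iff graph is connected and has 0 or 2 odd-degree vertices

Graph is connected with exactly 2 odd-degree vertices (1, 2).
Eulerian path exists (starting and ending at the odd-degree vertices), but no Eulerian circuit.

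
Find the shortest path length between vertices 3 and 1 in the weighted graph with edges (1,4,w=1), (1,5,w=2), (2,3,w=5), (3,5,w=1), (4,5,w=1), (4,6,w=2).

Step 1: Build adjacency list with weights:
  1: 4(w=1), 5(w=2)
  2: 3(w=5)
  3: 2(w=5), 5(w=1)
  4: 1(w=1), 5(w=1), 6(w=2)
  5: 1(w=2), 3(w=1), 4(w=1)
  6: 4(w=2)

Step 2: Apply Dijkstra's algorithm from vertex 3:
  Visit vertex 3 (distance=0)
    Update dist[2] = 5
    Update dist[5] = 1
  Visit vertex 5 (distance=1)
    Update dist[1] = 3
    Update dist[4] = 2
  Visit vertex 4 (distance=2)
    Update dist[6] = 4
  Visit vertex 1 (distance=3)

Step 3: Shortest path: 3 -> 5 -> 1
Total weight: 1 + 2 = 3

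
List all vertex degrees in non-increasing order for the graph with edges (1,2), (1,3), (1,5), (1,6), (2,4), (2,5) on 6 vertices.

Step 1: Count edges incident to each vertex:
  deg(1) = 4 (neighbors: 2, 3, 5, 6)
  deg(2) = 3 (neighbors: 1, 4, 5)
  deg(3) = 1 (neighbors: 1)
  deg(4) = 1 (neighbors: 2)
  deg(5) = 2 (neighbors: 1, 2)
  deg(6) = 1 (neighbors: 1)

Step 2: Sort degrees in non-increasing order:
  Degrees: [4, 3, 1, 1, 2, 1] -> sorted: [4, 3, 2, 1, 1, 1]

Degree sequence: [4, 3, 2, 1, 1, 1]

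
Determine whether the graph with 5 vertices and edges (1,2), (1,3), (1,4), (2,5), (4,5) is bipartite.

Step 1: Attempt 2-coloring using BFS:
  Start at vertex 1, assign color 0
  Color vertex 2 with color 1 (neighbor of 1)
  Color vertex 3 with color 1 (neighbor of 1)
  Color vertex 4 with color 1 (neighbor of 1)
  Color vertex 5 with color 0 (neighbor of 2)

Step 2: 2-coloring succeeded. No conflicts found.
  Set A (color 0): {1, 5}
  Set B (color 1): {2, 3, 4}

The graph is bipartite with partition {1, 5}, {2, 3, 4}.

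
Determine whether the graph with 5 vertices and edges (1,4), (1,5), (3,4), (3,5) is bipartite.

Step 1: Attempt 2-coloring using BFS:
  Start at vertex 1, assign color 0
  Color vertex 4 with color 1 (neighbor of 1)
  Color vertex 5 with color 1 (neighbor of 1)
  Color vertex 3 with color 0 (neighbor of 4)
  Start new component at vertex 2, assign color 0

Step 2: 2-coloring succeeded. No conflicts found.
  Set A (color 0): {1, 2, 3}
  Set B (color 1): {4, 5}

The graph is bipartite with partition {1, 2, 3}, {4, 5}.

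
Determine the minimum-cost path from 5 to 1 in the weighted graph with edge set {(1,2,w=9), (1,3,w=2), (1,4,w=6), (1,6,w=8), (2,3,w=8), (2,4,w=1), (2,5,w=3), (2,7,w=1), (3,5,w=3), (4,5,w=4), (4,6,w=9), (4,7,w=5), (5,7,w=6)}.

Step 1: Build adjacency list with weights:
  1: 2(w=9), 3(w=2), 4(w=6), 6(w=8)
  2: 1(w=9), 3(w=8), 4(w=1), 5(w=3), 7(w=1)
  3: 1(w=2), 2(w=8), 5(w=3)
  4: 1(w=6), 2(w=1), 5(w=4), 6(w=9), 7(w=5)
  5: 2(w=3), 3(w=3), 4(w=4), 7(w=6)
  6: 1(w=8), 4(w=9)
  7: 2(w=1), 4(w=5), 5(w=6)

Step 2: Apply Dijkstra's algorithm from vertex 5:
  Visit vertex 5 (distance=0)
    Update dist[2] = 3
    Update dist[3] = 3
    Update dist[4] = 4
    Update dist[7] = 6
  Visit vertex 2 (distance=3)
    Update dist[1] = 12
    Update dist[7] = 4
  Visit vertex 3 (distance=3)
    Update dist[1] = 5
  Visit vertex 4 (distance=4)
    Update dist[6] = 13
  Visit vertex 7 (distance=4)
  Visit vertex 1 (distance=5)

Step 3: Shortest path: 5 -> 3 -> 1
Total weight: 3 + 2 = 5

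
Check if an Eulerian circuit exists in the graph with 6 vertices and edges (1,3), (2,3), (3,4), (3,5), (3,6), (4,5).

Step 1: Find the degree of each vertex:
  deg(1) = 1
  deg(2) = 1
  deg(3) = 5
  deg(4) = 2
  deg(5) = 2
  deg(6) = 1

Step 2: Count vertices with odd degree:
  Odd-degree vertices: 1, 2, 3, 6 (4 total)

Step 3: Apply Euler's theorem:
  - Eulerian circuit exists iff graph is connected and all vertices have even degree
  - Eulerian path exists iff graph is connected and has 0 or 2 odd-degree vertices

Graph has 4 odd-degree vertices (need 0 or 2).
Neither Eulerian path nor Eulerian circuit exists.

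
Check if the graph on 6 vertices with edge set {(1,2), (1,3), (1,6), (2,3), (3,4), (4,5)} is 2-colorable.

Step 1: Attempt 2-coloring using BFS:
  Start at vertex 1, assign color 0
  Color vertex 2 with color 1 (neighbor of 1)
  Color vertex 3 with color 1 (neighbor of 1)
  Color vertex 6 with color 1 (neighbor of 1)

Step 2: Conflict found! Vertices 2 and 3 are adjacent but have the same color.
This means the graph contains an odd cycle.

The graph is NOT bipartite.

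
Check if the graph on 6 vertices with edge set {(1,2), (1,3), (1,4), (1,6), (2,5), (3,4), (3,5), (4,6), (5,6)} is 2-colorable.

Step 1: Attempt 2-coloring using BFS:
  Start at vertex 1, assign color 0
  Color vertex 2 with color 1 (neighbor of 1)
  Color vertex 3 with color 1 (neighbor of 1)
  Color vertex 4 with color 1 (neighbor of 1)
  Color vertex 6 with color 1 (neighbor of 1)
  Color vertex 5 with color 0 (neighbor of 2)

Step 2: Conflict found! Vertices 3 and 4 are adjacent but have the same color.
This means the graph contains an odd cycle.

The graph is NOT bipartite.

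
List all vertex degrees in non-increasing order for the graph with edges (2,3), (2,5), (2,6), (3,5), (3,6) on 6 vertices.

Step 1: Count edges incident to each vertex:
  deg(1) = 0 (neighbors: none)
  deg(2) = 3 (neighbors: 3, 5, 6)
  deg(3) = 3 (neighbors: 2, 5, 6)
  deg(4) = 0 (neighbors: none)
  deg(5) = 2 (neighbors: 2, 3)
  deg(6) = 2 (neighbors: 2, 3)

Step 2: Sort degrees in non-increasing order:
  Degrees: [0, 3, 3, 0, 2, 2] -> sorted: [3, 3, 2, 2, 0, 0]

Degree sequence: [3, 3, 2, 2, 0, 0]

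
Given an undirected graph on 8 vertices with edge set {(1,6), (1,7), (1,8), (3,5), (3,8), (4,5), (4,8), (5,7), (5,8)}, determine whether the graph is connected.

Step 1: Build adjacency list from edges:
  1: 6, 7, 8
  2: (none)
  3: 5, 8
  4: 5, 8
  5: 3, 4, 7, 8
  6: 1
  7: 1, 5
  8: 1, 3, 4, 5

Step 2: Run BFS/DFS from vertex 1:
  Visited: {1, 6, 7, 8, 5, 3, 4}
  Reached 7 of 8 vertices

Step 3: Only 7 of 8 vertices reached. Graph is disconnected.
Connected components: {1, 3, 4, 5, 6, 7, 8}, {2}
Answer: No, the graph is not connected (2 components).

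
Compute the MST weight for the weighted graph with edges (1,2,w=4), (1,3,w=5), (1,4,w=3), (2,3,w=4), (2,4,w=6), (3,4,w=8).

Apply Kruskal's algorithm (sort edges by weight, add if no cycle):

Sorted edges by weight:
  (1,4) w=3
  (1,2) w=4
  (2,3) w=4
  (1,3) w=5
  (2,4) w=6
  (3,4) w=8

Add edge (1,4) w=3 -- no cycle. Running total: 3
Add edge (1,2) w=4 -- no cycle. Running total: 7
Add edge (2,3) w=4 -- no cycle. Running total: 11

MST edges: (1,4,w=3), (1,2,w=4), (2,3,w=4)
Total MST weight: 3 + 4 + 4 = 11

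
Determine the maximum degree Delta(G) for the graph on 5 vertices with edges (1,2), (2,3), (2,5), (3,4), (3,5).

Step 1: Count edges incident to each vertex:
  deg(1) = 1 (neighbors: 2)
  deg(2) = 3 (neighbors: 1, 3, 5)
  deg(3) = 3 (neighbors: 2, 4, 5)
  deg(4) = 1 (neighbors: 3)
  deg(5) = 2 (neighbors: 2, 3)

Step 2: Find maximum:
  max(1, 3, 3, 1, 2) = 3 (vertex 2)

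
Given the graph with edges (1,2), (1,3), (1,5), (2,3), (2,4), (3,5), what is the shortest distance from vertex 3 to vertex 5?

Step 1: Build adjacency list:
  1: 2, 3, 5
  2: 1, 3, 4
  3: 1, 2, 5
  4: 2
  5: 1, 3

Step 2: BFS from vertex 3 to find shortest path to 5:
  vertex 1 reached at distance 1
  vertex 2 reached at distance 1
  vertex 5 reached at distance 1

Step 3: Shortest path: 3 -> 5
Path length: 1 edge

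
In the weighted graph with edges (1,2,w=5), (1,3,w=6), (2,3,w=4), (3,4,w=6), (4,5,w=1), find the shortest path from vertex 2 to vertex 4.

Step 1: Build adjacency list with weights:
  1: 2(w=5), 3(w=6)
  2: 1(w=5), 3(w=4)
  3: 1(w=6), 2(w=4), 4(w=6)
  4: 3(w=6), 5(w=1)
  5: 4(w=1)

Step 2: Apply Dijkstra's algorithm from vertex 2:
  Visit vertex 2 (distance=0)
    Update dist[1] = 5
    Update dist[3] = 4
  Visit vertex 3 (distance=4)
    Update dist[4] = 10
  Visit vertex 1 (distance=5)
  Visit vertex 4 (distance=10)
    Update dist[5] = 11

Step 3: Shortest path: 2 -> 3 -> 4
Total weight: 4 + 6 = 10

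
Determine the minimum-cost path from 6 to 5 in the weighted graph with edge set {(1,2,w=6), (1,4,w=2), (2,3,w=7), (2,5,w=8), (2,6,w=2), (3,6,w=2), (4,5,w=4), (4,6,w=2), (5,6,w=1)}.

Step 1: Build adjacency list with weights:
  1: 2(w=6), 4(w=2)
  2: 1(w=6), 3(w=7), 5(w=8), 6(w=2)
  3: 2(w=7), 6(w=2)
  4: 1(w=2), 5(w=4), 6(w=2)
  5: 2(w=8), 4(w=4), 6(w=1)
  6: 2(w=2), 3(w=2), 4(w=2), 5(w=1)

Step 2: Apply Dijkstra's algorithm from vertex 6:
  Visit vertex 6 (distance=0)
    Update dist[2] = 2
    Update dist[3] = 2
    Update dist[4] = 2
    Update dist[5] = 1
  Visit vertex 5 (distance=1)

Step 3: Shortest path: 6 -> 5
Total weight: 1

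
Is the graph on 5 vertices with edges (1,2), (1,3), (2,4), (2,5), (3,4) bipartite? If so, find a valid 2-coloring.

Step 1: Attempt 2-coloring using BFS:
  Start at vertex 1, assign color 0
  Color vertex 2 with color 1 (neighbor of 1)
  Color vertex 3 with color 1 (neighbor of 1)
  Color vertex 4 with color 0 (neighbor of 2)
  Color vertex 5 with color 0 (neighbor of 2)

Step 2: 2-coloring succeeded. No conflicts found.
  Set A (color 0): {1, 4, 5}
  Set B (color 1): {2, 3}

The graph is bipartite with partition {1, 4, 5}, {2, 3}.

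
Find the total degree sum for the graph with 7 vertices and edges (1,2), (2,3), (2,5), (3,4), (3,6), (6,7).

Step 1: Count edges incident to each vertex:
  deg(1) = 1 (neighbors: 2)
  deg(2) = 3 (neighbors: 1, 3, 5)
  deg(3) = 3 (neighbors: 2, 4, 6)
  deg(4) = 1 (neighbors: 3)
  deg(5) = 1 (neighbors: 2)
  deg(6) = 2 (neighbors: 3, 7)
  deg(7) = 1 (neighbors: 6)

Step 2: Sum all degrees:
  1 + 3 + 3 + 1 + 1 + 2 + 1 = 12

Verification: sum of degrees = 2 * |E| = 2 * 6 = 12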